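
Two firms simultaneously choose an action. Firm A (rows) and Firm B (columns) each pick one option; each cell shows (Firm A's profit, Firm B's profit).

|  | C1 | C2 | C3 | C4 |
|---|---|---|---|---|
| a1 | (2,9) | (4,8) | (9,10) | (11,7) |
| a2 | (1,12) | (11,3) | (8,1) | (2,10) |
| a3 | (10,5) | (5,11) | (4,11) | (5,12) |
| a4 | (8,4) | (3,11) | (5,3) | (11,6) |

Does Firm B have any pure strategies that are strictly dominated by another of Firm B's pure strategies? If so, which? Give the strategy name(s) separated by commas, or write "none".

C1: no other strategy beats it everywhere (C2 at a1 (9>8); C3 at a2 (12>1); C4 at a1 (9>7)).
C2: no other strategy beats it everywhere (C1 at a3 (11>5); C3 at a2 (3>1); C4 at a1 (8>7)).
C3: no other strategy beats it everywhere (C1 at a1 (10>9); C2 at a1 (10>8); C4 at a1 (10>7)).
Nothing dominates C4: C1 at a3 (12>5); C2 at a2 (10>3); C3 at a2 (10>1).

none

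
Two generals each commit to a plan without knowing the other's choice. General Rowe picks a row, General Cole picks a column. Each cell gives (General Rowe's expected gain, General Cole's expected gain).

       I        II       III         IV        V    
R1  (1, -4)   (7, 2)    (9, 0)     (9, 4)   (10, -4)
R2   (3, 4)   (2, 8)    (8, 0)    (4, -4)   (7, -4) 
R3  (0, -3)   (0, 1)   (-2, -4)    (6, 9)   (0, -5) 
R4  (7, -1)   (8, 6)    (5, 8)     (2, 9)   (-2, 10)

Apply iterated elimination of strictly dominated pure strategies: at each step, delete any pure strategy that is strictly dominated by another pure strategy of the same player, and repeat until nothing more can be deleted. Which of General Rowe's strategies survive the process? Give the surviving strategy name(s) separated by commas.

R1

General Rowe's strategy R3 is strictly dominated by R1 (I: 1>0, II: 7>0, III: 9>-2, IV: 9>6, V: 10>0) and is removed.
For General Cole, II strictly dominates I on the remaining rows (R1: 2>-4, R2: 8>4, R4: 6>-1); eliminate I.
Row R2 is eliminated: R1 beats it against every remaining column (II: 7>2, III: 9>8, IV: 9>4, V: 10>7).
For General Cole, IV strictly dominates II on the remaining rows (R1: 4>2, R4: 9>6); eliminate II.
General Rowe's strategy R4 is strictly dominated by R1 (III: 9>5, IV: 9>2, V: 10>-2) and is removed.
Column III is eliminated: IV beats it against every remaining row (R1: 4>0).
Column V is eliminated: IV beats it against every remaining row (R1: 4>-4).
Among the remaining strategies, none is strictly dominated by another pure strategy of the same player, so the elimination stops.
Surviving strategies — General Rowe: {R1}; General Cole: {IV}.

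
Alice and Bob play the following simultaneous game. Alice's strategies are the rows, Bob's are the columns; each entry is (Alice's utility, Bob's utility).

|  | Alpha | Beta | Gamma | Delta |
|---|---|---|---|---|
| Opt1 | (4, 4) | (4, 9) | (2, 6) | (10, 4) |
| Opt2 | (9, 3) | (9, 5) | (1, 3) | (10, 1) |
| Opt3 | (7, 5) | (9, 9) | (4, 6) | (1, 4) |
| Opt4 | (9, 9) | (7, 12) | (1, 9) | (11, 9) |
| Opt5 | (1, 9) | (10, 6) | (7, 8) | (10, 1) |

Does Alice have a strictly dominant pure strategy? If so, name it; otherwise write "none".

none

Opt1 fails to dominate Opt2 at Alpha (4<9).
Opt2 fails to dominate Opt1 at Gamma (1<2).
Opt3 fails to dominate Opt1 at Delta (1<10).
Opt4 fails to dominate Opt1 at Gamma (1<2).
Opt5 fails to dominate Opt1 at Alpha (1<4).
No single strategy dominates all the others.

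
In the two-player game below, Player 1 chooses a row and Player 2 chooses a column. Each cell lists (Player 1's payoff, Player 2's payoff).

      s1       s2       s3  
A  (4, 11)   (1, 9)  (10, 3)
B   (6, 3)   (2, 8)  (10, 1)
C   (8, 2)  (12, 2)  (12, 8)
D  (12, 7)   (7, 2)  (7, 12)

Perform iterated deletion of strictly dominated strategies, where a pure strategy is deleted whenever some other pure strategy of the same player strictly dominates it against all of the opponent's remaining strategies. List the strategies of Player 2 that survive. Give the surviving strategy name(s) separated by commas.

s3

For Player 1, C strictly dominates A on the remaining columns (s1: 8>4, s2: 12>1, s3: 12>10); eliminate A.
For Player 1, C strictly dominates B on the remaining columns (s1: 8>6, s2: 12>2, s3: 12>10); eliminate B.
For Player 2, s3 strictly dominates s1 on the remaining rows (C: 8>2, D: 12>7); eliminate s1.
Player 1's strategy D is strictly dominated by C (s2: 12>7, s3: 12>7) and is removed.
Column s2 is eliminated: s3 beats it against every remaining row (C: 8>2).
Among the remaining strategies, none is strictly dominated by another pure strategy of the same player, so the elimination stops.
Surviving strategies — Player 1: {C}; Player 2: {s3}.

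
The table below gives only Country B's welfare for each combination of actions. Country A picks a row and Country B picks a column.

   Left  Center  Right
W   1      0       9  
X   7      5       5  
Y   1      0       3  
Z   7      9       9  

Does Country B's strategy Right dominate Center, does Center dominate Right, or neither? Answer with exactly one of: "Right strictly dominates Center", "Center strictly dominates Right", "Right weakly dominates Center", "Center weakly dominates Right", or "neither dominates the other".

Right's payoffs vs Center's, by Country A's action — W: 9>0, X: 5=5, Y: 3>0, Z: 9=9.
Right is at least as good everywhere and strictly better somewhere (tied only at X, Z), so Right weakly but not strictly dominates Center.

Right weakly dominates Center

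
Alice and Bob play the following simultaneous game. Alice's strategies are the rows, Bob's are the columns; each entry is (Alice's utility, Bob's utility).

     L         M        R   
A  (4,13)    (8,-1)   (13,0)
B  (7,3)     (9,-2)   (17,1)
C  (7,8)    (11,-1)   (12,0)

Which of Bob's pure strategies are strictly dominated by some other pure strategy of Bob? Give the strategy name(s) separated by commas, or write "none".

M, R

L is not dominated — it holds its own against M at A (13>-1); R at A (13>0).
M is strictly dominated by L (A: 13>-1, B: 3>-2, C: 8>-1).
R: dominated, since L does at least as well everywhere (A: 13>0, B: 3>1, C: 8>0).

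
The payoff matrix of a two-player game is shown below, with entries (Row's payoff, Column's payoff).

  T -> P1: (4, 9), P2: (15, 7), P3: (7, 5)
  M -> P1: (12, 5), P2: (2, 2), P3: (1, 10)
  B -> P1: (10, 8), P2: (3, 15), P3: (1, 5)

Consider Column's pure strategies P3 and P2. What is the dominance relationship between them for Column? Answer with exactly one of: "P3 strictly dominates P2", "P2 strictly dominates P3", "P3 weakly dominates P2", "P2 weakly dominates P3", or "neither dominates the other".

P3's payoffs vs P2's, by Row's action — T: 5<7, M: 10>2, B: 5<15.
P3 does better at M but worse at T, B; neither strategy dominates the other.

neither dominates the other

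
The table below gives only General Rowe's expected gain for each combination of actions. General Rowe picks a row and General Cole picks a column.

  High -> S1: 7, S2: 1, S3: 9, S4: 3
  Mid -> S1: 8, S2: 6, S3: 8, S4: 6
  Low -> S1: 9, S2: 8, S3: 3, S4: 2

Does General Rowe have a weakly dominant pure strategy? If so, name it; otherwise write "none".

High fails to dominate Mid at S1 (7<8).
Mid fails to dominate High at S3 (8<9).
Low fails to dominate High at S3 (3<9).
No single strategy dominates all the others.

none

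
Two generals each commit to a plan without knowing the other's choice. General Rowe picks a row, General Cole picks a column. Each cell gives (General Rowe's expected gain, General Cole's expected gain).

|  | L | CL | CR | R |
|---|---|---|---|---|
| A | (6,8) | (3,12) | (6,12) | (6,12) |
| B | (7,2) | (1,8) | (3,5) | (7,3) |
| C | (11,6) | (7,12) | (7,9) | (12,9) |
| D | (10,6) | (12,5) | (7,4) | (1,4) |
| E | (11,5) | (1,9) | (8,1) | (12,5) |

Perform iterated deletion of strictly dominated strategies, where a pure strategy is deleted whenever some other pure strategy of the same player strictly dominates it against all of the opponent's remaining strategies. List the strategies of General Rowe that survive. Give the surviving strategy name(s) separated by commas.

Row A is eliminated: C beats it against every remaining column (L: 11>6, CL: 7>3, CR: 7>6, R: 12>6).
Row B is eliminated: C beats it against every remaining column (L: 11>7, CL: 7>1, CR: 7>3, R: 12>7).
General Cole's strategy CR is strictly dominated by CL (C: 12>9, D: 5>4, E: 9>1) and is removed.
General Cole's strategy R is strictly dominated by CL (C: 12>9, D: 5>4, E: 9>5) and is removed.
Among the remaining strategies, none is strictly dominated by another pure strategy of the same player, so the elimination stops.
Surviving strategies — General Rowe: {C, D, E}; General Cole: {L, CL}.

C, D, E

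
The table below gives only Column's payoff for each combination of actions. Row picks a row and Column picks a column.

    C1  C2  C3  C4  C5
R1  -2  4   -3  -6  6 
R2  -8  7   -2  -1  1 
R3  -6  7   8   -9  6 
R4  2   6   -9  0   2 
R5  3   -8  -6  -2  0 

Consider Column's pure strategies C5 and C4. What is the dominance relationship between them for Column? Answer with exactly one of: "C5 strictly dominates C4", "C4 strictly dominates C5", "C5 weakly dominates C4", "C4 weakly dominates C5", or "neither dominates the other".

C5 strictly dominates C4

C5's payoffs vs C4's, by Row's action — R1: 6>-6, R2: 1>-1, R3: 6>-9, R4: 2>0, R5: 0>-2.
C5 gives a strictly higher payoff against each choice by Row, so C5 strictly dominates C4.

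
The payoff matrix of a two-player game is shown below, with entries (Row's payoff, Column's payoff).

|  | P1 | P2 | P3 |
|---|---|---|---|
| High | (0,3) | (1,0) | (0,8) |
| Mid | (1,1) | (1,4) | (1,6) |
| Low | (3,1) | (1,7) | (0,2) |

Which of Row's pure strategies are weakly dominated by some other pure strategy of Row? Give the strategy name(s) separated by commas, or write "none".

High: dominated, since Mid does at least as well everywhere (P1: 1>0, P2: 1=1, P3: 1>0).
Mid: no other strategy beats it everywhere (High at P1 (1>0); Low at P3 (1>0)).
Nothing dominates Low: High at P1 (3>0); Mid at P1 (3>1).

High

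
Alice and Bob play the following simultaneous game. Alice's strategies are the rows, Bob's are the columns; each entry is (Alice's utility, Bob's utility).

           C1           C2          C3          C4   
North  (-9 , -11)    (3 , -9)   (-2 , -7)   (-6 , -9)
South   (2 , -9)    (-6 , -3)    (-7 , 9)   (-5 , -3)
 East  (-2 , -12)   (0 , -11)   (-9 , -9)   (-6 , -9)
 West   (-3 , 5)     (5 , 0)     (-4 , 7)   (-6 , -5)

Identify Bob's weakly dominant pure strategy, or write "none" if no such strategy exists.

C3 vs C1: North: -7>-11, South: 9>-9, East: -9>-12, West: 7>5.
C3 vs C2: North: -7>-9, South: 9>-3, East: -9>-11, West: 7>0.
C3 vs C4: North: -7>-9, South: 9>-3, East: -9=-9, West: 7>-5.
C3 is at least as good as every other strategy against every opponent action, so it is weakly dominant.

C3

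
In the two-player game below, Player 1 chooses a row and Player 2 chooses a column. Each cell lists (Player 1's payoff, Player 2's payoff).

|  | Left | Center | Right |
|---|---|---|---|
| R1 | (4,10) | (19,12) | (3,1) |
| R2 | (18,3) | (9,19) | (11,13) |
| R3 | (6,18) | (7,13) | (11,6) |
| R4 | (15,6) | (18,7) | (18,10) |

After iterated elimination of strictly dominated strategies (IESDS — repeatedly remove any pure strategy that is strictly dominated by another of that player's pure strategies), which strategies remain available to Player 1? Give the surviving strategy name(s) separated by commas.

R1, R4

Player 1's strategy R3 is strictly dominated by R4 (Left: 15>6, Center: 18>7, Right: 18>11) and is removed.
For Player 2, Center strictly dominates Left on the remaining rows (R1: 12>10, R2: 19>3, R4: 7>6); eliminate Left.
Row R2 is eliminated: R4 beats it against every remaining column (Center: 18>9, Right: 18>11).
Among the remaining strategies, none is strictly dominated by another pure strategy of the same player, so the elimination stops.
Surviving strategies — Player 1: {R1, R4}; Player 2: {Center, Right}.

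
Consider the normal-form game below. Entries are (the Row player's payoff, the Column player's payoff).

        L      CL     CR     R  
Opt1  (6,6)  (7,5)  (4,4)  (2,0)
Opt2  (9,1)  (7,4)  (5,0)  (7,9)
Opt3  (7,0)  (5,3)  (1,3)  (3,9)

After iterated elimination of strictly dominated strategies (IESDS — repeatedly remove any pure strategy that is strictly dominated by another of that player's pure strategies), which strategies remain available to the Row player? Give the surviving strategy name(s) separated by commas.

Opt1, Opt2

For the Row player, Opt2 strictly dominates Opt3 on the remaining columns (L: 9>7, CL: 7>5, CR: 5>1, R: 7>3); eliminate Opt3.
Column CR is eliminated: L beats it against every remaining row (Opt1: 6>4, Opt2: 1>0).
Among the remaining strategies, none is strictly dominated by another pure strategy of the same player, so the elimination stops.
Surviving strategies — the Row player: {Opt1, Opt2}; the Column player: {L, CL, R}.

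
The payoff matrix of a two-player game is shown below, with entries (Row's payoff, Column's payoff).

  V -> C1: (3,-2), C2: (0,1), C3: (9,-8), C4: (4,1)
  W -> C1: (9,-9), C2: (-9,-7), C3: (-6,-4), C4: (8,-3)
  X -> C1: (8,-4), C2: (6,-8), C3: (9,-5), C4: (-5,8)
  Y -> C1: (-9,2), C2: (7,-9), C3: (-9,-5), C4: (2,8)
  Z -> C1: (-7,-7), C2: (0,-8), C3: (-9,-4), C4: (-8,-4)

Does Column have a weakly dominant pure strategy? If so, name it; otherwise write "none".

C4 vs C1: V: 1>-2, W: -3>-9, X: 8>-4, Y: 8>2, Z: -4>-7.
C4 vs C2: V: 1=1, W: -3>-7, X: 8>-8, Y: 8>-9, Z: -4>-8.
C4 vs C3: V: 1>-8, W: -3>-4, X: 8>-5, Y: 8>-5, Z: -4=-4.
C4 is at least as good as every other strategy against every opponent action, so it is weakly dominant.

C4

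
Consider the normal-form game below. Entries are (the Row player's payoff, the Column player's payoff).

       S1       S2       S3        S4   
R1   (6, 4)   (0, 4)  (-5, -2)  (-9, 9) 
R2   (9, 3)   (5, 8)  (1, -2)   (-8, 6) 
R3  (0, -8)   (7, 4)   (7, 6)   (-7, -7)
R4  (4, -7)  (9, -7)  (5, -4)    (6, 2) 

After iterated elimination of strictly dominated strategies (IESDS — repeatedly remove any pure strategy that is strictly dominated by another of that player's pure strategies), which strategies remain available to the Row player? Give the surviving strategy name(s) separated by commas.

The Row player's strategy R1 is strictly dominated by R2 (S1: 9>6, S2: 5>0, S3: 1>-5, S4: -8>-9) and is removed.
For the Column player, S4 strictly dominates S1 on the remaining rows (R2: 6>3, R3: -7>-8, R4: 2>-7); eliminate S1.
The Row player's strategy R2 is strictly dominated by R3 (S2: 7>5, S3: 7>1, S4: -7>-8) and is removed.
For the Column player, S3 strictly dominates S2 on the remaining rows (R3: 6>4, R4: -4>-7); eliminate S2.
Among the remaining strategies, none is strictly dominated by another pure strategy of the same player, so the elimination stops.
Surviving strategies — the Row player: {R3, R4}; the Column player: {S3, S4}.

R3, R4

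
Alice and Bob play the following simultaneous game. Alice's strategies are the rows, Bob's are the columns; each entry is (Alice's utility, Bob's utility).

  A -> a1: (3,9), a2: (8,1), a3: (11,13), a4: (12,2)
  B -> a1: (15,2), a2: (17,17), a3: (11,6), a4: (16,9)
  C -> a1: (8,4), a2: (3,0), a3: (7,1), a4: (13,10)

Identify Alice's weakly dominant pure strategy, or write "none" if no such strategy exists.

B vs A: a1: 15>3, a2: 17>8, a3: 11=11, a4: 16>12.
B vs C: a1: 15>8, a2: 17>3, a3: 11>7, a4: 16>13.
B is at least as good as every other strategy against every opponent action, so it is weakly dominant.

B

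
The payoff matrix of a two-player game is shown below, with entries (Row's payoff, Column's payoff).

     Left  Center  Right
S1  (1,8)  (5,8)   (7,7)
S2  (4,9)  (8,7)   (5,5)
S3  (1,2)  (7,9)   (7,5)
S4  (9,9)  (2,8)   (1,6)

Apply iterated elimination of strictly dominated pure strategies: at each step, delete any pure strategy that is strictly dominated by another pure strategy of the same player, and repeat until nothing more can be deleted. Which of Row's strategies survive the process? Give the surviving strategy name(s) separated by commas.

S4

Column Right is eliminated: Center beats it against every remaining row (S1: 8>7, S2: 7>5, S3: 9>5, S4: 8>6).
Row's strategy S1 is strictly dominated by S2 (Left: 4>1, Center: 8>5) and is removed.
For Row, S2 strictly dominates S3 on the remaining columns (Left: 4>1, Center: 8>7); eliminate S3.
For Column, Left strictly dominates Center on the remaining rows (S2: 9>7, S4: 9>8); eliminate Center.
Row S2 is eliminated: S4 beats it against every remaining column (Left: 9>4).
Among the remaining strategies, none is strictly dominated by another pure strategy of the same player, so the elimination stops.
Surviving strategies — Row: {S4}; Column: {Left}.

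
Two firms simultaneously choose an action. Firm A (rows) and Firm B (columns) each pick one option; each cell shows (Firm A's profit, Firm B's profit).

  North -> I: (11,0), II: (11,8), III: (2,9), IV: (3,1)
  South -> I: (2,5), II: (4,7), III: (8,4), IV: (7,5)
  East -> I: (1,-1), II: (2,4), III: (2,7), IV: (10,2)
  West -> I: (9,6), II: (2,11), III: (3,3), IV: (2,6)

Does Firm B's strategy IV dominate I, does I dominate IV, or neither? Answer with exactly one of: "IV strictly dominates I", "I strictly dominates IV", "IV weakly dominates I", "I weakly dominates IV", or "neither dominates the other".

Compare IV to I across each choice by Firm A: North: 1>0, South: 5=5, East: 2>-1, West: 6=6.
IV is at least as good everywhere and strictly better somewhere (tied only at South, West), so IV weakly but not strictly dominates I.

IV weakly dominates I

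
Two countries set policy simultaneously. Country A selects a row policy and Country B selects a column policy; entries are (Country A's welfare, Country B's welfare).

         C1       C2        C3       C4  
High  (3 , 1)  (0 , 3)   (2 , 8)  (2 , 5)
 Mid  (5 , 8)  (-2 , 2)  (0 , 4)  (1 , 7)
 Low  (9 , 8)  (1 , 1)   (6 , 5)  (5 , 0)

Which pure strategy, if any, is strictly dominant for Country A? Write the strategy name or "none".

Low vs High: C1: 9>3, C2: 1>0, C3: 6>2, C4: 5>2.
Low vs Mid: C1: 9>5, C2: 1>-2, C3: 6>0, C4: 5>1.
Low strictly beats every other strategy against every opponent action, so it is strictly dominant.

Low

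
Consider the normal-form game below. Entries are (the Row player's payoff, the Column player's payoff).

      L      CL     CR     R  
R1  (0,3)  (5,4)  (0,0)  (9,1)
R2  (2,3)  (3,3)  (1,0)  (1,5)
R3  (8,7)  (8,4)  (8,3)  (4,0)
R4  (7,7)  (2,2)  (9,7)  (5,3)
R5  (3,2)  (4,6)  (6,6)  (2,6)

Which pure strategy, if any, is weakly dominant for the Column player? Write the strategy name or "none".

none

L fails to dominate CL at R1 (3<4).
CL fails to dominate L at R3 (4<7).
CR fails to dominate L at R1 (0<3).
R fails to dominate L at R1 (1<3).
No single strategy dominates all the others.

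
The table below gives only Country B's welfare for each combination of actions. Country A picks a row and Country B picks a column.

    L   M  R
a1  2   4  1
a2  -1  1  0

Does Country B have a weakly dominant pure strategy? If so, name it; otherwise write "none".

M

M vs L: a1: 4>2, a2: 1>-1.
M vs R: a1: 4>1, a2: 1>0.
M is at least as good as every other strategy against every opponent action, so it is weakly dominant.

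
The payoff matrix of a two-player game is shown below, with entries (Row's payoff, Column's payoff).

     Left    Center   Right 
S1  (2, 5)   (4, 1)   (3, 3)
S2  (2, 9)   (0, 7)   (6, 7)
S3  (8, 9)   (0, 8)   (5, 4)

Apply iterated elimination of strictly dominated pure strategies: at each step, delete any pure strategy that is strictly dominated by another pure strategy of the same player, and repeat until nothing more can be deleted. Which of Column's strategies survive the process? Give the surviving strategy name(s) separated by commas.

Left

Column's strategy Center is strictly dominated by Left (S1: 5>1, S2: 9>7, S3: 9>8) and is removed.
Row's strategy S1 is strictly dominated by S3 (Left: 8>2, Right: 5>3) and is removed.
Column Right is eliminated: Left beats it against every remaining row (S2: 9>7, S3: 9>4).
Row's strategy S2 is strictly dominated by S3 (Left: 8>2) and is removed.
Among the remaining strategies, none is strictly dominated by another pure strategy of the same player, so the elimination stops.
Surviving strategies — Row: {S3}; Column: {Left}.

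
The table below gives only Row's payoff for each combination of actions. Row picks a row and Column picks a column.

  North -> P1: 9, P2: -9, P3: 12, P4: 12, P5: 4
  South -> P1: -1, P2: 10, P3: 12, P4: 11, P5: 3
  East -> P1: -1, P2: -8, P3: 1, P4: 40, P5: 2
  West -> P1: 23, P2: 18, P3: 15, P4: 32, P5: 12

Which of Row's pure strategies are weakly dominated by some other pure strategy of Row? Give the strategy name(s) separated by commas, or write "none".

North is weakly dominated by West (P1: 23>9, P2: 18>-9, P3: 15>12, P4: 32>12, P5: 12>4).
South: dominated, since West does at least as well everywhere (P1: 23>-1, P2: 18>10, P3: 15>12, P4: 32>11, P5: 12>3).
East is not dominated — it holds its own against North at P2 (-8>-9); South at P4 (40>11); West at P4 (40>32).
West is not dominated — it holds its own against North at P1 (23>9); South at P1 (23>-1); East at P1 (23>-1).

North, South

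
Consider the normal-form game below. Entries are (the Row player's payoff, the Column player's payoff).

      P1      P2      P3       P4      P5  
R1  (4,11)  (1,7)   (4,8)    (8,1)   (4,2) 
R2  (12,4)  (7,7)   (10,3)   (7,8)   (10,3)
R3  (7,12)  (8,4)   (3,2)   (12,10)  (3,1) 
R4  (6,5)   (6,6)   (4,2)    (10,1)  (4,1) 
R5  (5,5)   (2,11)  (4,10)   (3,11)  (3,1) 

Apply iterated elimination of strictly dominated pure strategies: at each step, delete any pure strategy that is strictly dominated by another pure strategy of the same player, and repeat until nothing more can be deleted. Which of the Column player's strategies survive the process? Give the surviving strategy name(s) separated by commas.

P1, P4

For the Row player, R2 strictly dominates R5 on the remaining columns (P1: 12>5, P2: 7>2, P3: 10>4, P4: 7>3, P5: 10>3); eliminate R5.
The Column player's strategy P3 is strictly dominated by P1 (R1: 11>8, R2: 4>3, R3: 12>2, R4: 5>2) and is removed.
The Column player's strategy P5 is strictly dominated by P1 (R1: 11>2, R2: 4>3, R3: 12>1, R4: 5>1) and is removed.
The Row player's strategy R1 is strictly dominated by R3 (P1: 7>4, P2: 8>1, P4: 12>8) and is removed.
For the Row player, R3 strictly dominates R4 on the remaining columns (P1: 7>6, P2: 8>6, P4: 12>10); eliminate R4.
For the Column player, P4 strictly dominates P2 on the remaining rows (R2: 8>7, R3: 10>4); eliminate P2.
Among the remaining strategies, none is strictly dominated by another pure strategy of the same player, so the elimination stops.
Surviving strategies — the Row player: {R2, R3}; the Column player: {P1, P4}.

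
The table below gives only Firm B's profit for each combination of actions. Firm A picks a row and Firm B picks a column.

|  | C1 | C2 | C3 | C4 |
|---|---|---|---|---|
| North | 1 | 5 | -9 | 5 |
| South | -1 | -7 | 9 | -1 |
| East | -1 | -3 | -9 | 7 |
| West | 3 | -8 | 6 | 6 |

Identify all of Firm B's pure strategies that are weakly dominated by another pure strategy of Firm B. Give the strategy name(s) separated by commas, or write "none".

C1 is weakly dominated by C4 (North: 5>1, South: -1=-1, East: 7>-1, West: 6>3).
C2: dominated, since C4 does at least as well everywhere (North: 5=5, South: -1>-7, East: 7>-3, West: 6>-8).
Nothing dominates C3: C1 at South (9>-1); C2 at South (9>-7); C4 at South (9>-1).
Nothing dominates C4: C1 at North (5>1); C2 at South (-1>-7); C3 at North (5>-9).

C1, C2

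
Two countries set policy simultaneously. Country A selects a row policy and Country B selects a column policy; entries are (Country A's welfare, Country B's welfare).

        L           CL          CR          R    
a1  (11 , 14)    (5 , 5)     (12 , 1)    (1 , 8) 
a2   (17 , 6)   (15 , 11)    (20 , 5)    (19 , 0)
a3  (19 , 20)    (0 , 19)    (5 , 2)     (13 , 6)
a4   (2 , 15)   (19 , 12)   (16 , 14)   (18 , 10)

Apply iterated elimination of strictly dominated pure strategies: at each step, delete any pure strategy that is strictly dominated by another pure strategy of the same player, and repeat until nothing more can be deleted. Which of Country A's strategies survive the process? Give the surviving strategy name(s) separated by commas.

Country A's strategy a1 is strictly dominated by a2 (L: 17>11, CL: 15>5, CR: 20>12, R: 19>1) and is removed.
Country B's strategy CR is strictly dominated by L (a2: 6>5, a3: 20>2, a4: 15>14) and is removed.
For Country B, L strictly dominates R on the remaining rows (a2: 6>0, a3: 20>6, a4: 15>10); eliminate R.
Among the remaining strategies, none is strictly dominated by another pure strategy of the same player, so the elimination stops.
Surviving strategies — Country A: {a2, a3, a4}; Country B: {L, CL}.

a2, a3, a4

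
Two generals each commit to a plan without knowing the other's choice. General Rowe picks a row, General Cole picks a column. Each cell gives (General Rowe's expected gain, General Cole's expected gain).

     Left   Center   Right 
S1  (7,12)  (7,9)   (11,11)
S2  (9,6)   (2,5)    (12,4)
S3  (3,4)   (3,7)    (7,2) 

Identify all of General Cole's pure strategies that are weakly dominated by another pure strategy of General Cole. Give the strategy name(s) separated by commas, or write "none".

Left is not dominated — it holds its own against Center at S1 (12>9); Right at S1 (12>11).
Center: no other strategy beats it everywhere (Left at S3 (7>4); Right at S2 (5>4)).
Right is weakly dominated by Left (S1: 12>11, S2: 6>4, S3: 4>2).

Right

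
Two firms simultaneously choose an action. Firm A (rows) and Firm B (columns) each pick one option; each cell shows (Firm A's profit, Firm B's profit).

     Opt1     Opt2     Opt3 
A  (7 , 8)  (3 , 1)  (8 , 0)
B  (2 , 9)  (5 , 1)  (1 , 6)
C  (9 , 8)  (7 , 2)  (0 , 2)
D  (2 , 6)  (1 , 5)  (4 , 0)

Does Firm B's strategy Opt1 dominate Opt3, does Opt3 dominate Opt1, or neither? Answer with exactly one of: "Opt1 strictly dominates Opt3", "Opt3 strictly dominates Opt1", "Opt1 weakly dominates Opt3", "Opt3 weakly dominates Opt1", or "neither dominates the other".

Opt1's payoffs vs Opt3's, by Firm A's action — A: 8>0, B: 9>6, C: 8>2, D: 6>0.
Every comparison favours Opt1, so Opt1 strictly dominates Opt3.

Opt1 strictly dominates Opt3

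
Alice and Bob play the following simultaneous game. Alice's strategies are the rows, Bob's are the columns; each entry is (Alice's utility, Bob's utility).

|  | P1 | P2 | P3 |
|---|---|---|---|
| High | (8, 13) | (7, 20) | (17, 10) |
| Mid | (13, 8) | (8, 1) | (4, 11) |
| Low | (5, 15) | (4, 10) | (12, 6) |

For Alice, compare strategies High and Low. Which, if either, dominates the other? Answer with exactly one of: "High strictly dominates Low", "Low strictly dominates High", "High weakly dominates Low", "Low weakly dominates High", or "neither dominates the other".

Compare High to Low across each opponent action: P1: 8>5, P2: 7>4, P3: 17>12.
Every comparison favours High, so High strictly dominates Low.

High strictly dominates Low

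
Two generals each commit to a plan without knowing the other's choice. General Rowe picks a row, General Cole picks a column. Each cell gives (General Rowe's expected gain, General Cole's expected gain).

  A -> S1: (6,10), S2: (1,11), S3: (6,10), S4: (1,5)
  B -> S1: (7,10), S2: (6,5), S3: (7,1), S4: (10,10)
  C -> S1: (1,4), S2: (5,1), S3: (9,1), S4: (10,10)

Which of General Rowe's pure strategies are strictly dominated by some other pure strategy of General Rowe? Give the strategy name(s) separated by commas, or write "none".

A is strictly dominated by B (S1: 7>6, S2: 6>1, S3: 7>6, S4: 10>1).
Nothing dominates B: A at S1 (7>6); C at S1 (7>1).
C is not dominated — it holds its own against A at S2 (5>1); B at S3 (9>7).

A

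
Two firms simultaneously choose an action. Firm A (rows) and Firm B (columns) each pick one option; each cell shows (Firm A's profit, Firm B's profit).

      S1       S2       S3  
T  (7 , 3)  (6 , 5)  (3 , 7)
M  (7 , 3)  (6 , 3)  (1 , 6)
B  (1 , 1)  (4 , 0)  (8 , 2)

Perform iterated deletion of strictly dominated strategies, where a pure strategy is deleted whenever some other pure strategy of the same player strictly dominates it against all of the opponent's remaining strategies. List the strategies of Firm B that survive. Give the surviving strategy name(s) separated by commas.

Firm B's strategy S1 is strictly dominated by S3 (T: 7>3, M: 6>3, B: 2>1) and is removed.
Column S2 is eliminated: S3 beats it against every remaining row (T: 7>5, M: 6>3, B: 2>0).
Row T is eliminated: B beats it against every remaining column (S3: 8>3).
Row M is eliminated: B beats it against every remaining column (S3: 8>1).
Among the remaining strategies, none is strictly dominated by another pure strategy of the same player, so the elimination stops.
Surviving strategies — Firm A: {B}; Firm B: {S3}.

S3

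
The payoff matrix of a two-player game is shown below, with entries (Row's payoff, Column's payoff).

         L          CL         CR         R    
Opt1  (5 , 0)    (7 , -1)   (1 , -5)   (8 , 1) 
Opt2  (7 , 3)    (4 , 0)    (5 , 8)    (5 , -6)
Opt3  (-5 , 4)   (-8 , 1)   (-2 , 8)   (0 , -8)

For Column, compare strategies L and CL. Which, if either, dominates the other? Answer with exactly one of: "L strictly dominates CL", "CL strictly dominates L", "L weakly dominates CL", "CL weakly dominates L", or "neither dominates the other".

L strictly dominates CL

Compare L to CL across every action of Row: Opt1: 0>-1, Opt2: 3>0, Opt3: 4>1.
Every comparison favours L, so L strictly dominates CL.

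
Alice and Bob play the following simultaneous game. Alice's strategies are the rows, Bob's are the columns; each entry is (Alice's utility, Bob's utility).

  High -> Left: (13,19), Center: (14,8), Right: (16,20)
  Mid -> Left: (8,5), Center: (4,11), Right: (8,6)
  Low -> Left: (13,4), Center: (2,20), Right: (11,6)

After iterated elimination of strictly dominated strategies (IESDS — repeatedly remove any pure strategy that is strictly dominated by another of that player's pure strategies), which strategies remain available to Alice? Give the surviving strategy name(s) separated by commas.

High

For Alice, High strictly dominates Mid on the remaining columns (Left: 13>8, Center: 14>4, Right: 16>8); eliminate Mid.
Column Left is eliminated: Right beats it against every remaining row (High: 20>19, Low: 6>4).
For Alice, High strictly dominates Low on the remaining columns (Center: 14>2, Right: 16>11); eliminate Low.
Column Center is eliminated: Right beats it against every remaining row (High: 20>8).
Among the remaining strategies, none is strictly dominated by another pure strategy of the same player, so the elimination stops.
Surviving strategies — Alice: {High}; Bob: {Right}.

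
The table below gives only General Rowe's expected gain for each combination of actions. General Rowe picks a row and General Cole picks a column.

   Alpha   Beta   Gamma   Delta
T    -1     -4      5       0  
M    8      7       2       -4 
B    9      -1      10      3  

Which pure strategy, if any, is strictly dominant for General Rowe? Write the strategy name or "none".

none

T fails to dominate M at Alpha (-1<8).
M fails to dominate T at Gamma (2<5).
B fails to dominate M at Beta (-1<7).
No single strategy dominates all the others.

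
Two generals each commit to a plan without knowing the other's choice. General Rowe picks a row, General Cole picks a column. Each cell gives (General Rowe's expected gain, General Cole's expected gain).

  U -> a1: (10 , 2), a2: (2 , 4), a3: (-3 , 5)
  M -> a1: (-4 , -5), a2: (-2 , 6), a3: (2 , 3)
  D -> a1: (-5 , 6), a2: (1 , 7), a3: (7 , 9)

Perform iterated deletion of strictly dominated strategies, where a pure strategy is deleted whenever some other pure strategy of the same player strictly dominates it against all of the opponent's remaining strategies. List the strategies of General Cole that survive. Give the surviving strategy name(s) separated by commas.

a3

General Cole's strategy a1 is strictly dominated by a2 (U: 4>2, M: 6>-5, D: 7>6) and is removed.
For General Rowe, D strictly dominates M on the remaining columns (a2: 1>-2, a3: 7>2); eliminate M.
For General Cole, a3 strictly dominates a2 on the remaining rows (U: 5>4, D: 9>7); eliminate a2.
General Rowe's strategy U is strictly dominated by D (a3: 7>-3) and is removed.
Among the remaining strategies, none is strictly dominated by another pure strategy of the same player, so the elimination stops.
Surviving strategies — General Rowe: {D}; General Cole: {a3}.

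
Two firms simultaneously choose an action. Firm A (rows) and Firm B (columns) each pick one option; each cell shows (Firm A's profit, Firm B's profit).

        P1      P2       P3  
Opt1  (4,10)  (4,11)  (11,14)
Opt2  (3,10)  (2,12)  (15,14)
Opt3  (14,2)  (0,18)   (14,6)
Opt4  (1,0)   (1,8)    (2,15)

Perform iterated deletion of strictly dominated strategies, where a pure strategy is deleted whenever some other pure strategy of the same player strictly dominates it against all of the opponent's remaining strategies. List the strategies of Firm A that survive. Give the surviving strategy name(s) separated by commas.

Row Opt4 is eliminated: Opt1 beats it against every remaining column (P1: 4>1, P2: 4>1, P3: 11>2).
Column P1 is eliminated: P2 beats it against every remaining row (Opt1: 11>10, Opt2: 12>10, Opt3: 18>2).
Firm A's strategy Opt3 is strictly dominated by Opt2 (P2: 2>0, P3: 15>14) and is removed.
Column P2 is eliminated: P3 beats it against every remaining row (Opt1: 14>11, Opt2: 14>12).
For Firm A, Opt2 strictly dominates Opt1 on the remaining columns (P3: 15>11); eliminate Opt1.
Among the remaining strategies, none is strictly dominated by another pure strategy of the same player, so the elimination stops.
Surviving strategies — Firm A: {Opt2}; Firm B: {P3}.

Opt2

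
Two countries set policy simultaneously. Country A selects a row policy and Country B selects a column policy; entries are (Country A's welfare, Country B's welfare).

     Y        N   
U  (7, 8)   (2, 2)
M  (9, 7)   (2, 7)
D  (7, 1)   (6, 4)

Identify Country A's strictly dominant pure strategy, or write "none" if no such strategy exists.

U fails to dominate M at Y (7<9).
M fails to dominate U at N (2=2).
D fails to dominate U at Y (7=7).
No single strategy dominates all the others.

none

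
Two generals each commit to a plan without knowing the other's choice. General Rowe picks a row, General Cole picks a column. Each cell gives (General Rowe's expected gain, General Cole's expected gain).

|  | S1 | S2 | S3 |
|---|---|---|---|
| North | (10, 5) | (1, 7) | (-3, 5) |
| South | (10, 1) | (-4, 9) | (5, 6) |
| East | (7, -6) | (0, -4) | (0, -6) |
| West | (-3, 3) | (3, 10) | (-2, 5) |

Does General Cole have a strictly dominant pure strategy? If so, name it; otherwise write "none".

S2 vs S1: North: 7>5, South: 9>1, East: -4>-6, West: 10>3.
S2 vs S3: North: 7>5, South: 9>6, East: -4>-6, West: 10>5.
S2 strictly beats every other strategy against every opponent action, so it is strictly dominant.

S2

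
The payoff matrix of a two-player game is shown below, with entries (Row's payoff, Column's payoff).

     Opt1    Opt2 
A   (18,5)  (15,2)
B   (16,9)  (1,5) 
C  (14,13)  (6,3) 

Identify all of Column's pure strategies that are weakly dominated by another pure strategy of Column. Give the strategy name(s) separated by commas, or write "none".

Opt1: no other strategy beats it everywhere (Opt2 at A (5>2)).
Opt2: dominated, since Opt1 does at least as well everywhere (A: 5>2, B: 9>5, C: 13>3).

Opt2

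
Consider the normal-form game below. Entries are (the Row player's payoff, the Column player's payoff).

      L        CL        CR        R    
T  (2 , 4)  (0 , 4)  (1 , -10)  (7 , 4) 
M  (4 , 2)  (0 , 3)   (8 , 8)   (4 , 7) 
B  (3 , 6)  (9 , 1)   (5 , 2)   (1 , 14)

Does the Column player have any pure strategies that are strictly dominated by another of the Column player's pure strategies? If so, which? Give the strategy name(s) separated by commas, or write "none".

L is not dominated — it holds its own against CL at T (4=4); CR at T (4>-10); R at T (4=4).
Nothing dominates CL: L at T (4=4); CR at T (4>-10); R at T (4=4).
Nothing dominates CR: L at M (8>2); CL at M (8>3); R at M (8>7).
R is not dominated — it holds its own against L at T (4=4); CL at T (4=4); CR at T (4>-10).

none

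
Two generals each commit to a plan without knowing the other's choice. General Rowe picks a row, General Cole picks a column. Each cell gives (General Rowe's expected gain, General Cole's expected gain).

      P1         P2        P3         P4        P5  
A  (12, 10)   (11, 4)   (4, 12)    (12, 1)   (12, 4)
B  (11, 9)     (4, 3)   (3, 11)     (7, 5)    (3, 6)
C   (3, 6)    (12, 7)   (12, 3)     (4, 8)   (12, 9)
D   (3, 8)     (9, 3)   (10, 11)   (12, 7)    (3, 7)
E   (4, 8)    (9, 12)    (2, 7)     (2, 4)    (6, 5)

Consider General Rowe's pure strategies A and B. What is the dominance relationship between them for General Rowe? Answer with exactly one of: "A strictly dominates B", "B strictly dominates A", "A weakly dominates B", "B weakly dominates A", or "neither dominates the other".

Compare A to B across each opponent action: P1: 12>11, P2: 11>4, P3: 4>3, P4: 12>7, P5: 12>3.
Every comparison favours A, so A strictly dominates B.

A strictly dominates B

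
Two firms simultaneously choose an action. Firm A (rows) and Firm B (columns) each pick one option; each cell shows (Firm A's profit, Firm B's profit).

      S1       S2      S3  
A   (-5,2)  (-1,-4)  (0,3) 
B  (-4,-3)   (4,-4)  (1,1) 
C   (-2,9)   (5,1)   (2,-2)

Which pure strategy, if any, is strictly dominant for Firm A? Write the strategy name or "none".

C

C vs A: S1: -2>-5, S2: 5>-1, S3: 2>0.
C vs B: S1: -2>-4, S2: 5>4, S3: 2>1.
C strictly beats every other strategy against every opponent action, so it is strictly dominant.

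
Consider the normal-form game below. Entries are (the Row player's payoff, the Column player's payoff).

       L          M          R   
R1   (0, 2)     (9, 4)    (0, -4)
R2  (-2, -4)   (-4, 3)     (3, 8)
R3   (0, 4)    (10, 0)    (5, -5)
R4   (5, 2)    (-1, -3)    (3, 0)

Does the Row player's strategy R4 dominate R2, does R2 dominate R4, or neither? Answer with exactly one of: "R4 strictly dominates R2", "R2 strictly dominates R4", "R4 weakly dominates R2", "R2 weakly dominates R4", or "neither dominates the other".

R4 weakly dominates R2

R4's payoffs vs R2's, by the Column player's action — L: 5>-2, M: -1>-4, R: 3=3.
R4 is at least as good everywhere and strictly better somewhere (tied only at R), so R4 weakly but not strictly dominates R2.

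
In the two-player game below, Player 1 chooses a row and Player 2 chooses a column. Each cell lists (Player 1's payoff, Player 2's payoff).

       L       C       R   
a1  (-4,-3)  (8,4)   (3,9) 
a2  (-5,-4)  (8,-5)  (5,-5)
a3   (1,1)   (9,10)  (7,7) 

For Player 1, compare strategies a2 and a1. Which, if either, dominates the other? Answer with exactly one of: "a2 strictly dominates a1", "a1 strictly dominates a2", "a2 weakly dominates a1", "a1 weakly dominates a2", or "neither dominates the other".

neither dominates the other

a2's payoffs vs a1's, by Player 2's action — L: -5<-4, C: 8=8, R: 5>3.
a2 does better at R but worse at L; neither strategy dominates the other.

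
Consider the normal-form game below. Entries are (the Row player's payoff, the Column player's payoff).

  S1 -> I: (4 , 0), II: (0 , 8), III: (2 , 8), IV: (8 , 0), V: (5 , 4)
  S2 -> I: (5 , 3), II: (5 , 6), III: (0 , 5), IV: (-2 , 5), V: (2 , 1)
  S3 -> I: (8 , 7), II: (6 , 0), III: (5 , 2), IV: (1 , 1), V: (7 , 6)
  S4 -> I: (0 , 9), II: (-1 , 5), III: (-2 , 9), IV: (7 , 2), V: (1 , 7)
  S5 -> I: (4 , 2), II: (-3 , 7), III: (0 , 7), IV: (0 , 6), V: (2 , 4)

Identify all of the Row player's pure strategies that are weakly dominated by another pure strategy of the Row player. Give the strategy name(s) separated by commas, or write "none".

S2, S4, S5

S1 is not dominated — it holds its own against S2 at III (2>0); S3 at IV (8>1); S4 at I (4>0); S5 at II (0>-3).
S2: dominated, since S3 does at least as well everywhere (I: 8>5, II: 6>5, III: 5>0, IV: 1>-2, V: 7>2).
S3: no other strategy beats it everywhere (S1 at I (8>4); S2 at I (8>5); S4 at I (8>0); S5 at I (8>4)).
S4: dominated, since S1 does at least as well everywhere (I: 4>0, II: 0>-1, III: 2>-2, IV: 8>7, V: 5>1).
S5: dominated, since S1 does at least as well everywhere (I: 4=4, II: 0>-3, III: 2>0, IV: 8>0, V: 5>2).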